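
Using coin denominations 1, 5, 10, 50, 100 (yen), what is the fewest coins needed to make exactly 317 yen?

7

317 − 3×100→17 − 1×10→7 − 1×5→2 − 2×1→0
Total coins = 3 + 1 + 1 + 2 = 7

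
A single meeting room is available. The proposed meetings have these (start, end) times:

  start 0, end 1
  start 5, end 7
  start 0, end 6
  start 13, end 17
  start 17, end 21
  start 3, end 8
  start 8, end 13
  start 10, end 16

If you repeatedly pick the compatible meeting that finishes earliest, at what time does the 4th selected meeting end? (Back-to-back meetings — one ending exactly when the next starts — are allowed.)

17

By end time: (0,1), (0,6), (5,7), (3,8), (8,13), (10,16), (13,17), (17,21).
Pick (0,1); next start ≥ 1 → (5,7); next start ≥ 7 → (8,13); next start ≥ 13 → (13,17); next start ≥ 17 → (17,21).
Selected: (0,1) (5,7) (8,13) (13,17) (17,21)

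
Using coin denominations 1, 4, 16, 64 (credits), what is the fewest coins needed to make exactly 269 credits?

8

Use the largest denomination that fits, subtract, and repeat.
269 − 4×64→13 − 3×4→1 − 1×1→0
Total coins = 4 + 3 + 1 = 8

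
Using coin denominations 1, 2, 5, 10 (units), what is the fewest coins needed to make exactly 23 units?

4

23 − 2×10→3 − 1×2→1 − 1×1→0
Total coins = 2 + 1 + 1 = 4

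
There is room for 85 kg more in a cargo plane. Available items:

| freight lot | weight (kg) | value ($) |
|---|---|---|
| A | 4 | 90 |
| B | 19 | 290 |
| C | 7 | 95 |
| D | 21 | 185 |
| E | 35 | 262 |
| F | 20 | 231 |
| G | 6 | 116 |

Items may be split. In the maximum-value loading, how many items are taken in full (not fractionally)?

Greedy by value/weight ratio, highest first.
Order: A (90/4=22.50) > G (116/6=19.33) > B (290/19=15.26) > C (95/7=13.57) > F (231/20=11.55) > D (185/21=8.81) > E (262/35=7.49)
Fill: take A (4 @ 90) → take G (6 @ 116) → take B (19 @ 290) → take C (7 @ 95) → take F (20 @ 231) → take D (21 @ 185) → take 8/35 of E → 59.89; 85/85 used.
6 item(s) taken whole; one partial (take 8/35 of E).

6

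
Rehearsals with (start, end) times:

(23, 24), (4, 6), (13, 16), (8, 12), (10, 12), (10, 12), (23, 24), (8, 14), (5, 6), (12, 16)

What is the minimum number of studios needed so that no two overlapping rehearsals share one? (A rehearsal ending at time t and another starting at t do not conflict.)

4

The answer is the maximum number of intervals overlapping at any instant.
starts: [4, 5, 8, 8, 10, 10, 12, 13, 23, 23]
ends:   [6, 6, 12, 12, 12, 14, 16, 16, 24, 24]
s4→1 s5→2 e6→1 e6→0 s8→1 s8→2 s10→3 s10→4  — peak 4.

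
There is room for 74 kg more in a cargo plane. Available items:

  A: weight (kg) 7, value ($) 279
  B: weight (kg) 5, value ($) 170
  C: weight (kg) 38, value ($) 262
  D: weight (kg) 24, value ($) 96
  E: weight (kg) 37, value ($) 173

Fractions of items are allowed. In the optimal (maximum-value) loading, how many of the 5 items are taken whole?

3

Sort by value per unit weight and fill in that order.
Ratios (sorted): A 39.86, B 34.00, C 6.89, E 4.68, D 4.00
take A (7 @ 279); take B (5 @ 170); take C (38 @ 262); take 24/37 of E → 112.22. Capacity used 74/74.
3 item(s) taken whole; one partial (take 24/37 of E).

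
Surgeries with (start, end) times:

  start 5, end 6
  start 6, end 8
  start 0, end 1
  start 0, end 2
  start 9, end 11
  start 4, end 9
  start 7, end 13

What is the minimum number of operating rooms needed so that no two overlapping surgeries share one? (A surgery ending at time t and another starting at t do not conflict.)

The answer is the maximum number of intervals overlapping at any instant.
starts: [0, 0, 4, 5, 6, 7, 9]
ends:   [1, 2, 6, 8, 9, 11, 13]
s0→1 s0→2 e1→1 e2→0 s4→1 s5→2 e6→1 s6→2 s7→3  — peak 3.

3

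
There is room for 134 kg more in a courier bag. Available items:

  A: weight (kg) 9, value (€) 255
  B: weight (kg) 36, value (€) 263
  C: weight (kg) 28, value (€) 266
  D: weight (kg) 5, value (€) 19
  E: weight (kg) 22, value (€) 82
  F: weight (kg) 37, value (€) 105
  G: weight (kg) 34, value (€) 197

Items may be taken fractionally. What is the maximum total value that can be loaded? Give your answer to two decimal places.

1082.00

Order: A (255/9=28.33) > C (266/28=9.50) > B (263/36=7.31) > G (197/34=5.79) > D (19/5=3.80) > E (82/22=3.73) > F (105/37=2.84)
Fill: take A (9 @ 255) → take C (28 @ 266) → take B (36 @ 263) → take G (34 @ 197) → take D (5 @ 19) → take E (22 @ 82); 134/134 used.
Total value = 1082.00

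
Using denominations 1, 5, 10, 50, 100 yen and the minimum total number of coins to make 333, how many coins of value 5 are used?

333 = 3×100 + 3×10 + 3×1
Count of 5: 0

0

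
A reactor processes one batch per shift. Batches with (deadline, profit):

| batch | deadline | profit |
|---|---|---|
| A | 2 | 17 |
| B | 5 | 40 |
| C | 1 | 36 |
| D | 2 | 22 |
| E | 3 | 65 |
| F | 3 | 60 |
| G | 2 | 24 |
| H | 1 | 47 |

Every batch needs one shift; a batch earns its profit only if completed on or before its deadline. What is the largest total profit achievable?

Take jobs in profit order; each goes to the latest open slot no later than its deadline.
By profit: E(d3,65), F(d3,60), H(d1,47), B(d5,40), C(d1,36), G(d2,24), D(d2,22), A(d2,17)
E→slot 3; F→slot 2; H→slot 1; B→slot 5; C skipped; G skipped; D skipped; A skipped.
Profit = 47 + 60 + 65 + 40 = 212

212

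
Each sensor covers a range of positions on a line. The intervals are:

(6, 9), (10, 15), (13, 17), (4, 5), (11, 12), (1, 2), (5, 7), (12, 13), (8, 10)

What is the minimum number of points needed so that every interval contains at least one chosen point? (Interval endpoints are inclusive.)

5

Sort by right endpoint; whenever an interval is uncovered, place a point at its right end.
Sorted: [1,2] [4,5] [5,7] [6,9] [8,10] [11,12] [12,13] [10,15] [13,17]
{[1,2]} hit by 2; {[4,5],[5,7]} hit by 5; {[6,9],[8,10]} hit by 9; {[11,12],[12,13],[10,15]} hit by 12; {[13,17]} hit by 17.
Points: 2, 5, 9, 12, 17 (5 total).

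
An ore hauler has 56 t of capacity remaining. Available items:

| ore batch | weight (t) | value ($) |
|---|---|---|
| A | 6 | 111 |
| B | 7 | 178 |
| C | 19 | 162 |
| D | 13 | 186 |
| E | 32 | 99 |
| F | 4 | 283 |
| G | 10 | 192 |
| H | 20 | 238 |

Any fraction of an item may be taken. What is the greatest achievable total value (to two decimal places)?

1140.40

Greedy by value/weight ratio, highest first.
Ratios (sorted): F 70.75, B 25.43, G 19.20, A 18.50, D 14.31, H 11.90, C 8.53, E 3.09
take F (4 @ 283); take B (7 @ 178); take G (10 @ 192); take A (6 @ 111); take D (13 @ 186); take 16/20 of H → 190.40. Capacity used 56/56.
Total value = 1140.40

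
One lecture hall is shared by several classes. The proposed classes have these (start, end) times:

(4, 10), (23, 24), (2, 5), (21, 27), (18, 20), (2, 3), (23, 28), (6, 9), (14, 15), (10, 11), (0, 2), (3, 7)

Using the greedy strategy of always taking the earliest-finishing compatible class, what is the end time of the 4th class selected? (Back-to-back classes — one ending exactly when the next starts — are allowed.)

11

Order by finish time; keep every interval that doesn't clash with the previous kept one.
By end time: (0,2), (2,3), (2,5), (3,7), (6,9), (4,10), (10,11), (14,15), (18,20), (23,24), (21,27), (23,28).
Pick (0,2); next start ≥ 2 → (2,3); next start ≥ 3 → (3,7); next start ≥ 7 → (10,11); next start ≥ 11 → (14,15); next start ≥ 15 → (18,20); next start ≥ 20 → (23,24).
Selected: (0,2) (2,3) (3,7) (10,11) (14,15) (18,20) (23,24)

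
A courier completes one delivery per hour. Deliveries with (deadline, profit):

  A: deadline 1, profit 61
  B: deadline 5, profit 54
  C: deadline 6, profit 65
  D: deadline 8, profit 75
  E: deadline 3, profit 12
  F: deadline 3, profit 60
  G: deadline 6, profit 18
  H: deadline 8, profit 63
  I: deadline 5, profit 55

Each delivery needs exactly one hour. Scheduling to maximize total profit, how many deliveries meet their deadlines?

8

Take jobs in profit order; each goes to the latest open slot no later than its deadline.
By profit: D(d8,75), C(d6,65), H(d8,63), A(d1,61), F(d3,60), I(d5,55), B(d5,54), G(d6,18), E(d3,12)
D→slot 8; C→slot 6; H→slot 7; A→slot 1; F→slot 3; I→slot 5; B→slot 4; G→slot 2; E skipped.
8 of 9 scheduled.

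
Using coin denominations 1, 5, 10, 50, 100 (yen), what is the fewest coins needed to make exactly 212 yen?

212 − 2×100→12 − 1×10→2 − 2×1→0
Total coins = 2 + 1 + 2 = 5

5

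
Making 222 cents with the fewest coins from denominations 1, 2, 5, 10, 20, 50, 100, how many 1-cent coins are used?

Greedy: take as many of the largest coin as possible, then repeat with the remainder.
222 − 2×100→22 − 1×20→2 − 1×2→0
Count of 1: 0

0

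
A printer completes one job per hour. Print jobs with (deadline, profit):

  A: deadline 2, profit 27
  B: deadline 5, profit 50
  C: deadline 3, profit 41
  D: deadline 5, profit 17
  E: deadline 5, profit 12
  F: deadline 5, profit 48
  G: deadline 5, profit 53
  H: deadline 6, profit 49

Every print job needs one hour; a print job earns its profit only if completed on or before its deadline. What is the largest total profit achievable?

Sort by profit descending; place each in the latest free slot ≤ its deadline.
By profit: G(d5,53), B(d5,50), H(d6,49), F(d5,48), C(d3,41), A(d2,27), D(d5,17), E(d5,12)
G→slot 5; B→slot 4; H→slot 6; F→slot 3; C→slot 2; A→slot 1; D skipped; E skipped.
Profit = 27 + 41 + 48 + 50 + 53 + 49 = 268

268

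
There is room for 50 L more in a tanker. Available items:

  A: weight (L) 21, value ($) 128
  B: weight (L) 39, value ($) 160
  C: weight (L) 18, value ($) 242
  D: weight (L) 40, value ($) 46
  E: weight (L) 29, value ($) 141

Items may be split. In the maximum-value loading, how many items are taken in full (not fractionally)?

Order: C (242/18=13.44) > A (128/21=6.10) > E (141/29=4.86) > B (160/39=4.10) > D (46/40=1.15)
Fill: take C (18 @ 242) → take A (21 @ 128) → take 11/29 of E → 53.48; 50/50 used.
2 item(s) taken whole; one partial (take 11/29 of E).

2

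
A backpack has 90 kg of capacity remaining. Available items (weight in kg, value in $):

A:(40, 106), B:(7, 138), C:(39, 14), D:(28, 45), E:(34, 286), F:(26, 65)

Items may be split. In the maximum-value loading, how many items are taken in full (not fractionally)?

3

Ratios (sorted): B 19.71, E 8.41, A 2.65, F 2.50, D 1.61, C 0.36
take B (7 @ 138); take E (34 @ 286); take A (40 @ 106); take 9/26 of F → 22.50. Capacity used 90/90.
3 item(s) taken whole; one partial (take 9/26 of F).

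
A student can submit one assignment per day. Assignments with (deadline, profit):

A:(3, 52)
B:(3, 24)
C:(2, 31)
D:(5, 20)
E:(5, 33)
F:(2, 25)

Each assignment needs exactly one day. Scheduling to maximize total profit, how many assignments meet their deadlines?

By profit: A(d3,52), E(d5,33), C(d2,31), F(d2,25), B(d3,24), D(d5,20)
A→slot 3; E→slot 5; C→slot 2; F→slot 1; B skipped; D→slot 4.
5 of 6 scheduled.

5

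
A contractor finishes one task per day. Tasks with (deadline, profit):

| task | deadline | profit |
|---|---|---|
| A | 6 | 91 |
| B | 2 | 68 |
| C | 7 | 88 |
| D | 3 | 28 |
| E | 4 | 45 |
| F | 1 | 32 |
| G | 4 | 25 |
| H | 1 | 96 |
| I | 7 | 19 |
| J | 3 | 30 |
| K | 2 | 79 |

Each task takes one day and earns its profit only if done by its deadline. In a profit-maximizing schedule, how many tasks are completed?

Take jobs in profit order; each goes to the latest open slot no later than its deadline.
By profit: H(d1,96), A(d6,91), C(d7,88), K(d2,79), B(d2,68), E(d4,45), F(d1,32), J(d3,30), D(d3,28), G(d4,25), I(d7,19)
H→slot 1; A→slot 6; C→slot 7; K→slot 2; B skipped; E→slot 4; F skipped; J→slot 3; D skipped; G skipped; I→slot 5.
7 of 11 scheduled.

7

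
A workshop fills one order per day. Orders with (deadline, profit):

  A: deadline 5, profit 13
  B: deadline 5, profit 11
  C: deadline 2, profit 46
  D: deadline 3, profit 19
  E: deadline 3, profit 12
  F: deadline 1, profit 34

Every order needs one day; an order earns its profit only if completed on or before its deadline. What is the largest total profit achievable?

Profit order: C=46 F=34 D=19 A=13 E=12 B=11
Assign: C→slot 2, F→slot 1, D→slot 3, A→slot 5, E skipped, B→slot 4.
Slots: [1:F] [2:C] [3:D] [4:B] [5:A]
Profit = 34 + 46 + 19 + 11 + 13 = 123

123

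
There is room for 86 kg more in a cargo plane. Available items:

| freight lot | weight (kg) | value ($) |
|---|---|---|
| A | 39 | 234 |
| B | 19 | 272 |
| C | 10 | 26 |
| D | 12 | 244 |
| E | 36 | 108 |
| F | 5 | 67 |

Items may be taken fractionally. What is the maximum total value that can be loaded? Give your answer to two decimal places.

Sort by value per unit weight and fill in that order.
Ratios (sorted): D 20.33, B 14.32, F 13.40, A 6.00, E 3.00, C 2.60
take D (12 @ 244); take B (19 @ 272); take F (5 @ 67); take A (39 @ 234); take 11/36 of E → 33.00. Capacity used 86/86.
Total value = 850.00

850.00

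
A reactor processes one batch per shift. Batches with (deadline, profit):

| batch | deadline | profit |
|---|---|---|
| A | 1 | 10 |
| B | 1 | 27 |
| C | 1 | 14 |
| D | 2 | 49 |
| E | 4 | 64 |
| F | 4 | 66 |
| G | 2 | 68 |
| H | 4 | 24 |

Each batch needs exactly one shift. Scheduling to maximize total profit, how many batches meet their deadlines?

Sort by profit descending; place each in the latest free slot ≤ its deadline.
By profit: G(d2,68), F(d4,66), E(d4,64), D(d2,49), B(d1,27), H(d4,24), C(d1,14), A(d1,10)
G→slot 2; F→slot 4; E→slot 3; D→slot 1; B skipped; H skipped; C skipped; A skipped.
4 of 8 scheduled.

4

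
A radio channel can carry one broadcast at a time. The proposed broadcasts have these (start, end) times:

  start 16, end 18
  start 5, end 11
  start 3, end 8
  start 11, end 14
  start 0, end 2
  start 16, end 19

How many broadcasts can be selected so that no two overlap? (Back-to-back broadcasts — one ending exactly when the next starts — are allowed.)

4

Order by finish time; keep every interval that doesn't clash with the previous kept one.
Sorted by end: (0,2)  (3,8)  (5,11)  (11,14)  (16,18)  (16,19)
take (0,2); take (3,8); take (11,14); take (16,18); skip (16,19).
Selected 4 broadcasts.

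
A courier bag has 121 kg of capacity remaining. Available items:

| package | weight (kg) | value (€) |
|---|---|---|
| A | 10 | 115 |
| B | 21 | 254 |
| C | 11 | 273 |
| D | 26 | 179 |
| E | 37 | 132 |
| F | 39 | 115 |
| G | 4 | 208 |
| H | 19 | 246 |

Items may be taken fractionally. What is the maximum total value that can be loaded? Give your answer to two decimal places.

1382.03

Greedy by value/weight ratio, highest first.
Order: G (208/4=52.00) > C (273/11=24.82) > H (246/19=12.95) > B (254/21=12.10) > A (115/10=11.50) > D (179/26=6.88) > E (132/37=3.57) > F (115/39=2.95)
Fill: take G (4 @ 208) → take C (11 @ 273) → take H (19 @ 246) → take B (21 @ 254) → take A (10 @ 115) → take D (26 @ 179) → take 30/37 of E → 107.03; 121/121 used.
Total value = 1382.03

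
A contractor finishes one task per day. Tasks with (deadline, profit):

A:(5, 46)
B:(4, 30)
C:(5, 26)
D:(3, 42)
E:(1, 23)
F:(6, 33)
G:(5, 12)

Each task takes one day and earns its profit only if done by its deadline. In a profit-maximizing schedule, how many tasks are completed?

By profit: A(d5,46), D(d3,42), F(d6,33), B(d4,30), C(d5,26), E(d1,23), G(d5,12)
A→slot 5; D→slot 3; F→slot 6; B→slot 4; C→slot 2; E→slot 1; G skipped.
6 of 7 scheduled.

6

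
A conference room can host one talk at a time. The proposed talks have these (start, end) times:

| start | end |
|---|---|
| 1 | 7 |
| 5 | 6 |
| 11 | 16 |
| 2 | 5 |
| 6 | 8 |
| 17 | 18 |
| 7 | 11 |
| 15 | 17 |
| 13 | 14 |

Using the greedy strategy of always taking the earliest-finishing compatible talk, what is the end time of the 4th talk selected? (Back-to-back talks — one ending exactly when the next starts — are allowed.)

Sorted by end: (2,5)  (5,6)  (1,7)  (6,8)  (7,11)  (13,14)  (11,16)  (15,17)  (17,18)
take (2,5); take (5,6); skip (1,7); take (6,8); take (13,14); take (15,17); take (17,18).
Selected: (2,5) (5,6) (6,8) (13,14) (15,17) (17,18)

14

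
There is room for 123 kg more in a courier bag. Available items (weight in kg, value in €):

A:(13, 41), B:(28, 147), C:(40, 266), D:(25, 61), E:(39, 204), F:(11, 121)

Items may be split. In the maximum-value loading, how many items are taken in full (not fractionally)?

4

Sort by value per unit weight and fill in that order.
Order: F (121/11=11.00) > C (266/40=6.65) > B (147/28=5.25) > E (204/39=5.23) > A (41/13=3.15) > D (61/25=2.44)
Fill: take F (11 @ 121) → take C (40 @ 266) → take B (28 @ 147) → take E (39 @ 204) → take 5/13 of A → 15.77; 123/123 used.
4 item(s) taken whole; one partial (take 5/13 of A).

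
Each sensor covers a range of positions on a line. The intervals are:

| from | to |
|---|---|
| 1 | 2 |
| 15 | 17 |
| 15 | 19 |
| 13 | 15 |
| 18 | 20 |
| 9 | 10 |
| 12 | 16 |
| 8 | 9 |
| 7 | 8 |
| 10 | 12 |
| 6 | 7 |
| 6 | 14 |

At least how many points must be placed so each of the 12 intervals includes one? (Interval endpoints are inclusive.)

6

Process intervals by earliest right end; each time one isn't hit yet, stab at its right endpoint.
Sorted: [1,2] [6,7] [7,8] [8,9] [9,10] [10,12] [6,14] [13,15] [12,16] [15,17] [15,19] [18,20]
{[1,2]} hit by 2; {[6,7],[7,8]} hit by 7; {[8,9],[9,10]} hit by 9; {[10,12],[6,14]} hit by 12; {[13,15],[12,16],[15,17],[15,19]} hit by 15; {[18,20]} hit by 20.
Points: 2, 7, 9, 12, 15, 20 (6 total).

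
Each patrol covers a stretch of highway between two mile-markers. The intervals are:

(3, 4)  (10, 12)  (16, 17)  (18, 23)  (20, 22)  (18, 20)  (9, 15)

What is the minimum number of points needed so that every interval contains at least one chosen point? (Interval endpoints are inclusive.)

4

Sort by right endpoint; whenever an interval is uncovered, place a point at its right end.
Sorted: [3,4] [10,12] [9,15] [16,17] [18,20] [20,22] [18,23]
{[3,4]} hit by 4; {[10,12],[9,15]} hit by 12; {[16,17]} hit by 17; {[18,20],[20,22],[18,23]} hit by 20.
Points: 4, 12, 17, 20 (4 total).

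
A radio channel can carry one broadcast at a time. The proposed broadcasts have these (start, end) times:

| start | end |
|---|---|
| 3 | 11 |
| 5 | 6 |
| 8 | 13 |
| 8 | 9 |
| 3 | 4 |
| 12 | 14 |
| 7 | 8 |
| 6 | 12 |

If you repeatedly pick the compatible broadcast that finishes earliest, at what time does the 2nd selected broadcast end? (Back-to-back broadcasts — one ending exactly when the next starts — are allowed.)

6

Order by finish time; keep every interval that doesn't clash with the previous kept one.
Sorted by end: (3,4)  (5,6)  (7,8)  (8,9)  (3,11)  (6,12)  (8,13)  (12,14)
take (3,4); take (5,6); take (7,8); take (8,9); skip (3,11); skip (8,13); take (12,14).
Selected: (3,4) (5,6) (7,8) (8,9) (12,14)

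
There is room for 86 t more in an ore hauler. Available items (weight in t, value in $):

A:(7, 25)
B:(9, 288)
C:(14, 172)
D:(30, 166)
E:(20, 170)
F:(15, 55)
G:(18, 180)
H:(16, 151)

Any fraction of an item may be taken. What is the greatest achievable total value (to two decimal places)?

Sort by value per unit weight and fill in that order.
Ratios (sorted): B 32.00, C 12.29, G 10.00, H 9.44, E 8.50, D 5.53, F 3.67, A 3.57
take B (9 @ 288); take C (14 @ 172); take G (18 @ 180); take H (16 @ 151); take E (20 @ 170); take 9/30 of D → 49.80. Capacity used 86/86.
Total value = 1010.80

1010.80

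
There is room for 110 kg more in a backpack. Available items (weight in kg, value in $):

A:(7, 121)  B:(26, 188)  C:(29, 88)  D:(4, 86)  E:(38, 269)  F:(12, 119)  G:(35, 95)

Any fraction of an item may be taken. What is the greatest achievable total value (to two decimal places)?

Sort by value per unit weight and fill in that order.
Order: D (86/4=21.50) > A (121/7=17.29) > F (119/12=9.92) > B (188/26=7.23) > E (269/38=7.08) > C (88/29=3.03) > G (95/35=2.71)
Fill: take D (4 @ 86) → take A (7 @ 121) → take F (12 @ 119) → take B (26 @ 188) → take E (38 @ 269) → take 23/29 of C → 69.79; 110/110 used.
Total value = 852.79

852.79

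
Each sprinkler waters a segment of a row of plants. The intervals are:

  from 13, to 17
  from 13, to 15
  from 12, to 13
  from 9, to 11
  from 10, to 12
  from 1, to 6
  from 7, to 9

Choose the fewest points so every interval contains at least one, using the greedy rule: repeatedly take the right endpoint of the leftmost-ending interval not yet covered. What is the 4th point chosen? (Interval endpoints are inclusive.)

Process intervals by earliest right end; each time one isn't hit yet, stab at its right endpoint.
By right end: [1,6]  [7,9]  [9,11]  [10,12]  [12,13]  [13,15]  [13,17]
[1,6] uncovered → point at 6; [7,9] uncovered → point at 9; [10,12] uncovered → point at 12; [13,15] uncovered → point at 15.
Points: 6, 9, 12, 15 (4 total).

15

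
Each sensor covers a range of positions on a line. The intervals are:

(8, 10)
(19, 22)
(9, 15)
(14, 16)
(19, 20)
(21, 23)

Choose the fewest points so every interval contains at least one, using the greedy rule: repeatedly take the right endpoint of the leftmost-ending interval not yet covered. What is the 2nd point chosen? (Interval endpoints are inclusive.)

16

Process intervals by earliest right end; each time one isn't hit yet, stab at its right endpoint.
By right end: [8,10]  [9,15]  [14,16]  [19,20]  [19,22]  [21,23]
[8,10] uncovered → point at 10; [14,16] uncovered → point at 16; [19,20] uncovered → point at 20; [21,23] uncovered → point at 23.
Points: 10, 16, 20, 23 (4 total).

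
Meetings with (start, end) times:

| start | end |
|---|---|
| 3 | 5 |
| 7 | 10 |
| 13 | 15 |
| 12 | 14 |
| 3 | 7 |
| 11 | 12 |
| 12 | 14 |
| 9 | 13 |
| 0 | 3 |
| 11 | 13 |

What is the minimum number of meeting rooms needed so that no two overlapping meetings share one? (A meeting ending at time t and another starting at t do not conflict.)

4

Count concurrent intervals with a sweep; the peak is the room count.
starts: [0, 3, 3, 7, 9, 11, 11, 12, 12, 13]
ends:   [3, 5, 7, 10, 12, 13, 13, 14, 14, 15]
s0→1 e3→0 s3→1 s3→2 e5→1 e7→0 s7→1 s9→2 e10→1 s11→2 s11→3 e12→2 s12→3 s12→4  — peak 4.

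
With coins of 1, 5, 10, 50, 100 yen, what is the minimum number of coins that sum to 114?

114 − 1×100→14 − 1×10→4 − 4×1→0
Total coins = 1 + 1 + 4 = 6

6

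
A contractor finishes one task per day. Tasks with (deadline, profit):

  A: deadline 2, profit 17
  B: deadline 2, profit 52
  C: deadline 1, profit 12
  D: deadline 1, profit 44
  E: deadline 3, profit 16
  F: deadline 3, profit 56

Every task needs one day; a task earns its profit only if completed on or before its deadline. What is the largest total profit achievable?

152

Sort by profit descending; place each in the latest free slot ≤ its deadline.
Profit order: F=56 B=52 D=44 A=17 E=16 C=12
Assign: F→slot 3, B→slot 2, D→slot 1, A skipped, E skipped, C skipped.
Slots: [1:D] [2:B] [3:F]
Profit = 44 + 52 + 56 = 152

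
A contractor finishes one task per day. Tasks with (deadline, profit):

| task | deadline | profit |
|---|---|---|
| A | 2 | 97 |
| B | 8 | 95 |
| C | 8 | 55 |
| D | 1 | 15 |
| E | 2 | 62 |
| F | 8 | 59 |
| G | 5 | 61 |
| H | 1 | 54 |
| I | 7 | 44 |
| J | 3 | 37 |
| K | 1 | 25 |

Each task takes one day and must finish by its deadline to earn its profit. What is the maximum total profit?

Profit order: A=97 B=95 E=62 G=61 F=59 C=55 H=54 I=44 J=37 K=25 D=15
Assign: A→slot 2, B→slot 8, E→slot 1, G→slot 5, F→slot 7, C→slot 6, H skipped, I→slot 4, J→slot 3, K skipped, D skipped.
Slots: [1:E] [2:A] [3:J] [4:I] [5:G] [6:C] [7:F] [8:B]
Profit = 62 + 97 + 37 + 44 + 61 + 55 + 59 + 95 = 510

510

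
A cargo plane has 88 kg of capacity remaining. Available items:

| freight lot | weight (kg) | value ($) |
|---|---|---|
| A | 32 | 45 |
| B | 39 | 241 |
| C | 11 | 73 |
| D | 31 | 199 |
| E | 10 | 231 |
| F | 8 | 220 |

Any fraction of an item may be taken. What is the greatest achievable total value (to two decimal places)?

896.03

Sort by value per unit weight and fill in that order.
Ratios (sorted): F 27.50, E 23.10, C 6.64, D 6.42, B 6.18, A 1.41
take F (8 @ 220); take E (10 @ 231); take C (11 @ 73); take D (31 @ 199); take 28/39 of B → 173.03. Capacity used 88/88.
Total value = 896.03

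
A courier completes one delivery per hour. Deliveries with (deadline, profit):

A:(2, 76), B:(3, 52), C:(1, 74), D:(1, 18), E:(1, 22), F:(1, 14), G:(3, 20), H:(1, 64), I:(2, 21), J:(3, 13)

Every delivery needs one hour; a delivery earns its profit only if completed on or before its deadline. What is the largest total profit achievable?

202

Sort by profit descending; place each in the latest free slot ≤ its deadline.
Profit order: A=76 C=74 H=64 B=52 E=22 I=21 G=20 D=18 F=14 J=13
Assign: A→slot 2, C→slot 1, H skipped, B→slot 3, E skipped, I skipped, G skipped, D skipped, F skipped, J skipped.
Slots: [1:C] [2:A] [3:B]
Profit = 74 + 76 + 52 = 202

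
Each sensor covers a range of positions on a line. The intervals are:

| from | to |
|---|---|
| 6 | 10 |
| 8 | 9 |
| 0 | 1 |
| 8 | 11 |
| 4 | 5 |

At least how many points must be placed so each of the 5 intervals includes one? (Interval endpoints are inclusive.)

3

Sort by right endpoint; whenever an interval is uncovered, place a point at its right end.
Sorted: [0,1] [4,5] [8,9] [6,10] [8,11]
{[0,1]} hit by 1; {[4,5]} hit by 5; {[8,9],[6,10],[8,11]} hit by 9.
Points: 1, 5, 9 (3 total).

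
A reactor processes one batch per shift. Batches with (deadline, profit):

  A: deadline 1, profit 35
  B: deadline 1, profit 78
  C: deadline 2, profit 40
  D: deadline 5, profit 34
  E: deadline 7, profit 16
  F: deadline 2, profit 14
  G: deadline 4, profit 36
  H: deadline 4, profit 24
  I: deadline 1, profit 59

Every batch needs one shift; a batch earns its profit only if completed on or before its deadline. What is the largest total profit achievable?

228

Sort by profit descending; place each in the latest free slot ≤ its deadline.
By profit: B(d1,78), I(d1,59), C(d2,40), G(d4,36), A(d1,35), D(d5,34), H(d4,24), E(d7,16), F(d2,14)
B→slot 1; I skipped; C→slot 2; G→slot 4; A skipped; D→slot 5; H→slot 3; E→slot 7; F skipped.
Profit = 78 + 40 + 24 + 36 + 34 + 16 = 228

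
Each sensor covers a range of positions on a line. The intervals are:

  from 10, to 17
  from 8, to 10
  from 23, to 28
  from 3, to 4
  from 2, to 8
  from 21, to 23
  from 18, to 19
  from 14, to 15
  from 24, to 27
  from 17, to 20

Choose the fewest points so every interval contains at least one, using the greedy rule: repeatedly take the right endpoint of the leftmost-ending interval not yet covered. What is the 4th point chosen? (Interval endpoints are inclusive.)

Process intervals by earliest right end; each time one isn't hit yet, stab at its right endpoint.
By right end: [3,4]  [2,8]  [8,10]  [14,15]  [10,17]  [18,19]  [17,20]  [21,23]  [24,27]  [23,28]
[3,4] uncovered → point at 4; [8,10] uncovered → point at 10; [14,15] uncovered → point at 15; [18,19] uncovered → point at 19; [21,23] uncovered → point at 23; [24,27] uncovered → point at 27.
Points: 4, 10, 15, 19, 23, 27 (6 total).

19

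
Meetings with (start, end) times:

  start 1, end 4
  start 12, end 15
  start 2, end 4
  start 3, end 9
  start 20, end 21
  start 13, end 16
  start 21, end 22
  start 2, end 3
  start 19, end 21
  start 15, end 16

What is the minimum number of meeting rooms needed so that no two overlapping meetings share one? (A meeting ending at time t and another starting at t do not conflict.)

The answer is the maximum number of intervals overlapping at any instant.
starts: [1, 2, 2, 3, 12, 13, 15, 19, 20, 21]
ends:   [3, 4, 4, 9, 15, 16, 16, 21, 21, 22]
s1→1 s2→2 s2→3  — peak 3.

3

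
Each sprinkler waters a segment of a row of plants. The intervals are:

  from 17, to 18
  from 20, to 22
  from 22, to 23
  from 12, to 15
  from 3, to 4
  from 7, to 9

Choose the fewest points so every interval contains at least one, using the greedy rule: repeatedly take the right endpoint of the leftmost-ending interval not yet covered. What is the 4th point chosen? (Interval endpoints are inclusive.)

18

By right end: [3,4]  [7,9]  [12,15]  [17,18]  [20,22]  [22,23]
[3,4] uncovered → point at 4; [7,9] uncovered → point at 9; [12,15] uncovered → point at 15; [17,18] uncovered → point at 18; [20,22] uncovered → point at 22.
Points: 4, 9, 15, 18, 22 (5 total).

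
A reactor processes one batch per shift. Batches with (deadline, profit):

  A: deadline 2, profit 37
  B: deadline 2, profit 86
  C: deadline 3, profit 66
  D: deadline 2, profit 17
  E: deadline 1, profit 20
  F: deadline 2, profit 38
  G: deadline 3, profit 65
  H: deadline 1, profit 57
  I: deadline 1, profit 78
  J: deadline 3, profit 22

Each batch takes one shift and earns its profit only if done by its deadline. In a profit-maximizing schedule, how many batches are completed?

Sort by profit descending; place each in the latest free slot ≤ its deadline.
By profit: B(d2,86), I(d1,78), C(d3,66), G(d3,65), H(d1,57), F(d2,38), A(d2,37), J(d3,22), E(d1,20), D(d2,17)
B→slot 2; I→slot 1; C→slot 3; G skipped; H skipped; F skipped; A skipped; J skipped; E skipped; D skipped.
3 of 10 scheduled.

3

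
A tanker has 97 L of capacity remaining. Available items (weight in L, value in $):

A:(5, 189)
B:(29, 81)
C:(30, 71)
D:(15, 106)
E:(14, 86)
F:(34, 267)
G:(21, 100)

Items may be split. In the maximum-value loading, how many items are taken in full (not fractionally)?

Sort by value per unit weight and fill in that order.
Ratios (sorted): A 37.80, F 7.85, D 7.07, E 6.14, G 4.76, B 2.79, C 2.37
take A (5 @ 189); take F (34 @ 267); take D (15 @ 106); take E (14 @ 86); take G (21 @ 100); take 8/29 of B → 22.34. Capacity used 97/97.
5 item(s) taken whole; one partial (take 8/29 of B).

5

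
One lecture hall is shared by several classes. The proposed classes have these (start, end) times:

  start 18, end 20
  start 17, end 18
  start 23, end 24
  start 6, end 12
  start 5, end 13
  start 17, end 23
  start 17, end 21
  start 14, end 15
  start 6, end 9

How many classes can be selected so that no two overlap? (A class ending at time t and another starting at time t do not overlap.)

5

Sorted by end: (6,9)  (6,12)  (5,13)  (14,15)  (17,18)  (18,20)  (17,21)  (17,23)  (23,24)
take (6,9); skip (5,13); take (14,15); take (17,18); take (18,20); skip (17,23); take (23,24).
Selected 5 classes.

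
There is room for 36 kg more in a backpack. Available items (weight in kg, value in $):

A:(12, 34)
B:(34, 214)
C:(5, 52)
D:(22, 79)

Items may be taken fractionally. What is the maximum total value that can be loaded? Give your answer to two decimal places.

247.12

Sort by value per unit weight and fill in that order.
Order: C (52/5=10.40) > B (214/34=6.29) > D (79/22=3.59) > A (34/12=2.83)
Fill: take C (5 @ 52) → take 31/34 of B → 195.12; 36/36 used.
Total value = 247.12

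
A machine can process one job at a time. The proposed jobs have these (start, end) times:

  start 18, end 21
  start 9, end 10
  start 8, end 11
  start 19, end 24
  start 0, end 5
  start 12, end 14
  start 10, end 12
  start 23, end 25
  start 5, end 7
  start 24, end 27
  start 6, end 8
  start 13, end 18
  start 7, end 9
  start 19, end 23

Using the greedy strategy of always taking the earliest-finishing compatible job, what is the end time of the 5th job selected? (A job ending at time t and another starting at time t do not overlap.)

Greedy by earliest finish: after sorting by end time, pick each interval compatible with the last pick.
Sorted by end: (0,5)  (5,7)  (6,8)  (7,9)  (9,10)  (8,11)  (10,12)  (12,14)  (13,18)  (18,21)  (19,23)  (19,24)  (23,25)  (24,27)
take (0,5); take (5,7); take (7,9); take (9,10); skip (8,11); take (10,12); take (12,14); take (18,21); skip (19,24); take (23,25).
Selected: (0,5) (5,7) (7,9) (9,10) (10,12) (12,14) (18,21) (23,25)

12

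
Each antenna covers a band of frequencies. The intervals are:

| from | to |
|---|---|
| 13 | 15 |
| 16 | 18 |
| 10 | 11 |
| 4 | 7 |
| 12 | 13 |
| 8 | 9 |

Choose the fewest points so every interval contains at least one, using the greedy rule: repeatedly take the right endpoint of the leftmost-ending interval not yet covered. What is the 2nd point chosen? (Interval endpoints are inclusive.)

Sort by right endpoint; whenever an interval is uncovered, place a point at its right end.
Sorted: [4,7] [8,9] [10,11] [12,13] [13,15] [16,18]
{[4,7]} hit by 7; {[8,9]} hit by 9; {[10,11]} hit by 11; {[12,13],[13,15]} hit by 13; {[16,18]} hit by 18.
Points: 7, 9, 11, 13, 18 (5 total).

9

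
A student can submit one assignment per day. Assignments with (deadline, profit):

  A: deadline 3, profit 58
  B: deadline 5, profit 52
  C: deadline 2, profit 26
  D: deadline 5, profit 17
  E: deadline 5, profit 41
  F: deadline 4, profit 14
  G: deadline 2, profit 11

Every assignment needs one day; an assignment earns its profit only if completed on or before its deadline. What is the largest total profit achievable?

194

Profit order: A=58 B=52 E=41 C=26 D=17 F=14 G=11
Assign: A→slot 3, B→slot 5, E→slot 4, C→slot 2, D→slot 1, F skipped, G skipped.
Slots: [1:D] [2:C] [3:A] [4:E] [5:B]
Profit = 17 + 26 + 58 + 41 + 52 = 194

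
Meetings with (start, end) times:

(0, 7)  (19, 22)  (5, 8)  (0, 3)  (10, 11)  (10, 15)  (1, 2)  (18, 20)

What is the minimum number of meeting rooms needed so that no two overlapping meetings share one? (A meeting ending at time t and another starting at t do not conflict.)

Count concurrent intervals with a sweep; the peak is the room count.
Events (time:±→running): 0:+→1 0:+→2 1:+→3 … peak 3.

3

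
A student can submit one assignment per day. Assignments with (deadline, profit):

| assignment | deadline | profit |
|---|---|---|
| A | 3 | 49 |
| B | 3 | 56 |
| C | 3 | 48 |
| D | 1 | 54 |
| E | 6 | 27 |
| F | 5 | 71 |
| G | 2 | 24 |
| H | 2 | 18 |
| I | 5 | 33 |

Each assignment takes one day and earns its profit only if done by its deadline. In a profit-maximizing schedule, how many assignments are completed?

6

By profit: F(d5,71), B(d3,56), D(d1,54), A(d3,49), C(d3,48), I(d5,33), E(d6,27), G(d2,24), H(d2,18)
F→slot 5; B→slot 3; D→slot 1; A→slot 2; C skipped; I→slot 4; E→slot 6; G skipped; H skipped.
6 of 9 scheduled.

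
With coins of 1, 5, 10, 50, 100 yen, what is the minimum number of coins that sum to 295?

295 − 2×100→95 − 1×50→45 − 4×10→5 − 1×5→0
Total coins = 2 + 1 + 4 + 1 = 8

8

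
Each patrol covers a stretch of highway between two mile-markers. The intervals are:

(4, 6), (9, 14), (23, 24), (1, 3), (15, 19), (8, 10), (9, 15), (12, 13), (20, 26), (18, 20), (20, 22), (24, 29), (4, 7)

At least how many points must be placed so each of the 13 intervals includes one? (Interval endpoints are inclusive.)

7

Process intervals by earliest right end; each time one isn't hit yet, stab at its right endpoint.
Sorted: [1,3] [4,6] [4,7] [8,10] [12,13] [9,14] [9,15] [15,19] [18,20] [20,22] [23,24] [20,26] [24,29]
{[1,3]} hit by 3; {[4,6],[4,7]} hit by 6; {[8,10]} hit by 10; {[12,13],[9,14],[9,15]} hit by 13; {[15,19],[18,20]} hit by 19; {[20,22]} hit by 22; {[23,24],[20,26],[24,29]} hit by 24.
Points: 3, 6, 10, 13, 19, 22, 24 (7 total).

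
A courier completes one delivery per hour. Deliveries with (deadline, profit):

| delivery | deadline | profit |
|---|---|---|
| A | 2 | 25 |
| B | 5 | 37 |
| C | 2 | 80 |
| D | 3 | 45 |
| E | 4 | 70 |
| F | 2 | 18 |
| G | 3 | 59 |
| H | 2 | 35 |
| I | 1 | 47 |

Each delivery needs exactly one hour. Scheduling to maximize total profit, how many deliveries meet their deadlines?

5

By profit: C(d2,80), E(d4,70), G(d3,59), I(d1,47), D(d3,45), B(d5,37), H(d2,35), A(d2,25), F(d2,18)
C→slot 2; E→slot 4; G→slot 3; I→slot 1; D skipped; B→slot 5; H skipped; A skipped; F skipped.
5 of 9 scheduled.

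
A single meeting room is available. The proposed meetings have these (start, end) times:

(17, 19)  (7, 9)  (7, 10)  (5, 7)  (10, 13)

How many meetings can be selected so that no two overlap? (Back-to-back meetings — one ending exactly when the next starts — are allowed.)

4

Sort by end time and greedily take each interval whose start is ≥ the last chosen end.
Sorted by end: (5,7)  (7,9)  (7,10)  (10,13)  (17,19)
take (5,7); take (7,9); skip (7,10); take (10,13); take (17,19).
Selected 4 meetings.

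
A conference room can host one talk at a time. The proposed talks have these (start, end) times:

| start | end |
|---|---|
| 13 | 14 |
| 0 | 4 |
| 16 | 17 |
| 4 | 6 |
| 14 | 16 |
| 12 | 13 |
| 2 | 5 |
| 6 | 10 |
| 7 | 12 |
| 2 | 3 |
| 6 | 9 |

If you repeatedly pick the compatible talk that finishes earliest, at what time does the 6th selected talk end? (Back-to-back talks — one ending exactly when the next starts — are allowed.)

16

Sorted by end: (2,3)  (0,4)  (2,5)  (4,6)  (6,9)  (6,10)  (7,12)  (12,13)  (13,14)  (14,16)  (16,17)
take (2,3); take (4,6); take (6,9); take (12,13); take (13,14); take (14,16); take (16,17).
Selected: (2,3) (4,6) (6,9) (12,13) (13,14) (14,16) (16,17)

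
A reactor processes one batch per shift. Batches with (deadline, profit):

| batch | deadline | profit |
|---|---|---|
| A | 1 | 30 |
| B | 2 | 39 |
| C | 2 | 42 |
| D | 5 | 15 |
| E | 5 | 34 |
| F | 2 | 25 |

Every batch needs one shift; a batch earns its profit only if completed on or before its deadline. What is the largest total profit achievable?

Take jobs in profit order; each goes to the latest open slot no later than its deadline.
Profit order: C=42 B=39 E=34 A=30 F=25 D=15
Assign: C→slot 2, B→slot 1, E→slot 5, A skipped, F skipped, D→slot 4.
Slots: [1:B] [2:C] [4:D] [5:E]
Profit = 39 + 42 + 15 + 34 = 130

130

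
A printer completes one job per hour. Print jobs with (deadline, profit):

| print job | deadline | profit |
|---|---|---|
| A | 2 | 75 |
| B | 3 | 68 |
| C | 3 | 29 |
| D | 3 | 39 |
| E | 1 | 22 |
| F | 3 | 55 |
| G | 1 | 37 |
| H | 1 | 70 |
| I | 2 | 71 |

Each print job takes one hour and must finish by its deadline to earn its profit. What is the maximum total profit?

214

Profit order: A=75 I=71 H=70 B=68 F=55 D=39 G=37 C=29 E=22
Assign: A→slot 2, I→slot 1, H skipped, B→slot 3, F skipped, D skipped, G skipped, C skipped, E skipped.
Slots: [1:I] [2:A] [3:B]
Profit = 71 + 75 + 68 = 214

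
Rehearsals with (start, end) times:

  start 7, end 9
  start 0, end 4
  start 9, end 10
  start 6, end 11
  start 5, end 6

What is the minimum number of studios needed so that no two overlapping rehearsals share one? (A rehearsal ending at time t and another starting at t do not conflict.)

2

Count concurrent intervals with a sweep; the peak is the room count.
Events (time:±→running): 0:+→1 4:-→0 5:+→1 6:-→0 6:+→1 7:+→2 … peak 2.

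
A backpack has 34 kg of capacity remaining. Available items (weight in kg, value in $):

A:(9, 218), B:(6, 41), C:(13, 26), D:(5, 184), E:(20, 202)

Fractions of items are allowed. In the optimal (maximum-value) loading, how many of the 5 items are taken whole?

Sort by value per unit weight and fill in that order.
Ratios (sorted): D 36.80, A 24.22, E 10.10, B 6.83, C 2.00
take D (5 @ 184); take A (9 @ 218); take E (20 @ 202). Capacity used 34/34.
3 item(s) taken whole.

3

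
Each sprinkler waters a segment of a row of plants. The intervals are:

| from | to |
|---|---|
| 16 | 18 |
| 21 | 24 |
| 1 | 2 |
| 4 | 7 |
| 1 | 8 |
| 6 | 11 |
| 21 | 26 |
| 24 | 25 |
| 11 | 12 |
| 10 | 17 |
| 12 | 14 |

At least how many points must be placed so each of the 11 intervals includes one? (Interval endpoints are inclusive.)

5

By right end: [1,2]  [4,7]  [1,8]  [6,11]  [11,12]  [12,14]  [10,17]  [16,18]  [21,24]  [24,25]  [21,26]
[1,2] uncovered → point at 2; [4,7] uncovered → point at 7; [11,12] uncovered → point at 12; [16,18] uncovered → point at 18; [21,24] uncovered → point at 24.
Points: 2, 7, 12, 18, 24 (5 total).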